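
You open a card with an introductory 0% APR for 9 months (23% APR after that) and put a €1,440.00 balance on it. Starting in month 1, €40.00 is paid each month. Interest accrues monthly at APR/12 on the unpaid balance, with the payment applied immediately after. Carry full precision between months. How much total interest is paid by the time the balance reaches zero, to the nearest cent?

Promo months 1–9 at r₀ = 0%/12 = 0; months 10+ at r₁ = 23%/12 = 0.0191667.
After month 9 (no interest yet): B = €1,440.00 − 9·€40.00 = €1,080.00.
Then at r₁ with €40.00/mo: n₂ = −ln(1 − r₁·B/P)/ln(1+r₁) ≈ 38.39 → 39 more payments.
Total paid = 47·€40.00 + €15.54 = €1,895.54; interest = €1,895.54 − €1,440.00 = €455.54.

€455.54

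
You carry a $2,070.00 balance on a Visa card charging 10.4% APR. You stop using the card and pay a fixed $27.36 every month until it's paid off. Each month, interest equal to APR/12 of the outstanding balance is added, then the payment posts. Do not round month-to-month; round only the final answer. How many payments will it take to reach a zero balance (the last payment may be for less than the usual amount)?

124 months

Monthly rate r = 10.4%/12 = 0.866667% = 0.00866667.
Recurrence: B ← B·(1+r) − $27.36.
Month 1: interest $17.94; balance after payment $2,060.58.
Month 2: interest $17.86; balance after payment $2,051.08.
Closed form: n = −ln(1 − rB₀/P)/ln(1+r) = −ln(0.3443)/ln(1.00867) ≈ 123.561, so the balance reaches zero during payment 124.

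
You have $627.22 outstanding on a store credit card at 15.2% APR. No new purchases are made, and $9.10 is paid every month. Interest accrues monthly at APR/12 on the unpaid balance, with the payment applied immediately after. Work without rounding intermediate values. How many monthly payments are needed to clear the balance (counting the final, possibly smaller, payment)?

Monthly rate r = 15.2%/12 = 1.26667% = 0.0126667.
Recurrence: B ← B·(1+r) − $9.10.
Month 1: interest $7.94; balance after payment $626.06.
Month 2: interest $7.93; balance after payment $624.89.
Closed form: n = −ln(1 − rB₀/P)/ln(1+r) = −ln(0.12695)/ln(1.01267) ≈ 163.976, so the balance reaches zero during payment 164.

164 months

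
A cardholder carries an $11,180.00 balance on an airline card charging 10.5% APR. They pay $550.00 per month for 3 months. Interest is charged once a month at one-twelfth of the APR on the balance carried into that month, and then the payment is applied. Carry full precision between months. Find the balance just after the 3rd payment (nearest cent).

$9,811.57

Monthly rate r = 10.5%/12 = 0.875% = 0.00875.
Each month: B ← B·(1+r) − $550.00.
Month 1: interest $97.83; balance after payment $10,727.83.
Month 2: interest $93.87; balance after payment $10,271.69.
Month 3: interest $89.88; balance after payment $9,811.57.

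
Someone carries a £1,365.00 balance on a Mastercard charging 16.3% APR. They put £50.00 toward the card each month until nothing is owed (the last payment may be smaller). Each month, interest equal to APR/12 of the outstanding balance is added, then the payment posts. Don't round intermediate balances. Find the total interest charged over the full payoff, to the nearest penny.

Monthly rate r = 16.3%/12 = 1.35833% = 0.0135833.
Payoff takes n = ⌈−ln(1 − rB₀/P)/ln(1+r)⌉ = ⌈34.343⌉ = 35 payments; the last is £17.20.
Total paid = 34·£50.00 + £17.20 = £1,717.20.
Total interest = total paid − principal = £1,717.20 − £1,365.00 = £352.20.

£352.20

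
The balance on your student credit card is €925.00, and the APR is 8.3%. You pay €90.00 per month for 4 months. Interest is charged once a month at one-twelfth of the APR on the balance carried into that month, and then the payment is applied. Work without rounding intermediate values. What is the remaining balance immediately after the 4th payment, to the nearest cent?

€587.11

Monthly rate r = 8.3%/12 = 0.691667% = 0.00691667.
Each month: B ← B·(1+r) − €90.00.
Month 1: interest €6.40; balance after payment €841.40.
Month 2: interest €5.82; balance after payment €757.22.
Month 3: interest €5.24; balance after payment €672.46.
Month 4: interest €4.65; balance after payment €587.11.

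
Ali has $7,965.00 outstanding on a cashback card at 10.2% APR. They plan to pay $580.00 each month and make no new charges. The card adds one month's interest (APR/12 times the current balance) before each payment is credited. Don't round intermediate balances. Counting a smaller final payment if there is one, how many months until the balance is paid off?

Monthly rate r = 10.2%/12 = 0.85% = 0.0085.
Recurrence: B ← B·(1+r) − $580.00.
Month 1: interest $67.70; balance after payment $7,452.70.
Month 2: interest $63.35; balance after payment $6,936.05.
Closed form: n = −ln(1 − rB₀/P)/ln(1+r) = −ln(0.88327)/ln(1.0085) ≈ 14.665, so the balance reaches zero during payment 15.

15 months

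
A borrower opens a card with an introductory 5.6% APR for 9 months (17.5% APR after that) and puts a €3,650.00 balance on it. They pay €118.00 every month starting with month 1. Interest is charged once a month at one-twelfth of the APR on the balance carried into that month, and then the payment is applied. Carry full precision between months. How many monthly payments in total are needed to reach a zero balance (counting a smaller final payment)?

Promo months 1–9 at r₀ = 5.6%/12 = 0.00466667; months 10+ at r₁ = 17.5%/12 = 0.0145833.
After month 9: iterate B ← B·(1+r₀) − €118.00 for 9 months → €2,724.15.
Then at r₁ with €118.00/mo: n₂ = −ln(1 − r₁·B/P)/ln(1+r₁) ≈ 28.35 → 29 more payments.

38 months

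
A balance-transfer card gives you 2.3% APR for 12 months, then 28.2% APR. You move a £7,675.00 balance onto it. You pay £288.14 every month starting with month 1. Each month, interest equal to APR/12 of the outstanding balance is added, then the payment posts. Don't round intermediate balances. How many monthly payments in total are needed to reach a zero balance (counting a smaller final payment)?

31 payments

Promo months 1–12 at r₀ = 2.3%/12 = 0.00191667; months 13+ at r₁ = 28.2%/12 = 0.0235.
After month 12: iterate B ← B·(1+r₀) − £288.14 for 12 months → £4,359.03.
Then at r₁ with £288.14/mo: n₂ = −ln(1 − r₁·B/P)/ln(1+r₁) ≈ 18.91 → 19 more payments.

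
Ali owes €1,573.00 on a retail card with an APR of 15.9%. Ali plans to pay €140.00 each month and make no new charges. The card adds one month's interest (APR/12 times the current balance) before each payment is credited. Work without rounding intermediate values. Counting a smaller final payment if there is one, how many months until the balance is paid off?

13 payments

Monthly rate r = 15.9%/12 = 1.325% = 0.01325.
Recurrence: B ← B·(1+r) − €140.00.
Month 1: interest €20.84; balance after payment €1,453.84.
Month 2: interest €19.26; balance after payment €1,333.11.
Closed form: n = −ln(1 − rB₀/P)/ln(1+r) = −ln(0.85113)/ln(1.01325) ≈ 12.246, so the balance reaches zero during payment 13.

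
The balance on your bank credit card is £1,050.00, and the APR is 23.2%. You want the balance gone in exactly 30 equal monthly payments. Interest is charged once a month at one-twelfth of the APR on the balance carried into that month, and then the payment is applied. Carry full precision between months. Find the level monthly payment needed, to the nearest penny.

Monthly rate r = 23.2%/12 = 1.93333% = 0.0193333.
Level-payment amortization: P = B₀·r / (1 − (1+r)^(−n)) = 1050.00·0.0193333 / (1 − 1.01933^(−30)).
Denominator 1 − (1+r)^(−30) = 0.436993759.
P = 20.3 / 0.436993759 ≈ 46.45.

£46.45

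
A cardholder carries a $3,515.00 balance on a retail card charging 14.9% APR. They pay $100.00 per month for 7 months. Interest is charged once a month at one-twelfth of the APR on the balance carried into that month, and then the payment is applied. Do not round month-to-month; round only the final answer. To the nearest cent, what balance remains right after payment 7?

$3,105.51

Monthly rate r = 14.9%/12 = 1.24167% = 0.0124167.
Each month: B ← B·(1+r) − $100.00.
Month 1: interest $43.64; balance after payment $3,458.64.
Month 2: interest $42.94; balance after payment $3,401.59.
Month 3: interest $42.24; balance after payment $3,343.83.
Month 4: interest $41.52; balance after payment $3,285.34.
Month 5: interest $40.79; balance after payment $3,226.14.
Month 6: interest $40.06; balance after payment $3,166.20.
Month 7: interest $39.31; balance after payment $3,105.51.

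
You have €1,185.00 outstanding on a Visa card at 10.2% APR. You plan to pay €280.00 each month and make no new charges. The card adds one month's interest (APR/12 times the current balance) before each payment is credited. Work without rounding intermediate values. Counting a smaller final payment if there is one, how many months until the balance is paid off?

5 payments

Monthly rate r = 10.2%/12 = 0.85% = 0.0085.
Recurrence: B ← B·(1+r) − €280.00.
Month 1: interest €10.07; balance after payment €915.07.
Month 2: interest €7.78; balance after payment €642.85.
Month 3: interest €5.46; balance after payment €368.31.
Month 4: interest €3.13; balance after payment €91.45.
Month 5: interest €0.78; balance after payment €0.00.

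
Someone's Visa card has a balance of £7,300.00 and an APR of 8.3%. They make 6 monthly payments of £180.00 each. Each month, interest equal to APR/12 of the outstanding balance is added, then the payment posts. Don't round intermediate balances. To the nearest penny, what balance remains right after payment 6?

Monthly rate r = 8.3%/12 = 0.691667% = 0.00691667.
Each month: B ← B·(1+r) − £180.00.
Month 1: interest £50.49; balance after payment £7,170.49.
Month 2: interest £49.60; balance after payment £7,040.09.
Month 3: interest £48.69; balance after payment £6,908.78.
Month 4: interest £47.79; balance after payment £6,776.57.
Month 5: interest £46.87; balance after payment £6,643.44.
Month 6: interest £45.95; balance after payment £6,509.39.

£6,509.39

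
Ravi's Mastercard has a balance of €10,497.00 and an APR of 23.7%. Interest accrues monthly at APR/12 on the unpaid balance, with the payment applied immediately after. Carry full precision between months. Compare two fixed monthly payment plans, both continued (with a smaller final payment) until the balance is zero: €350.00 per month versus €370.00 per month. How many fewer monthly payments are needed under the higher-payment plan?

Monthly rate r = 23.7%/12 = 1.975% = 0.01975.
At €350.00/mo: n = ⌈−ln(1 − rB₀/P)/ln(1+r)⌉ = 46 payments (last €308.38); total interest = total paid − €10,497.00 = €5,561.38.
At €370.00/mo: 43 payments (last €5.29); total interest €5,048.29.
Payments saved = 46 − 43 = 3.

3 fewer payments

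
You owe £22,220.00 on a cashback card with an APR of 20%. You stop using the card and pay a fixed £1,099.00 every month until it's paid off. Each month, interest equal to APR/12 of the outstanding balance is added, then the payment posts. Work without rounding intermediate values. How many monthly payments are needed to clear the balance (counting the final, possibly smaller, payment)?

25 payments

Monthly rate r = 20%/12 = 1.66667% = 0.0166667.
Recurrence: B ← B·(1+r) − £1,099.00.
Month 1: interest £370.33; balance after payment £21,491.33.
Month 2: interest £358.19; balance after payment £20,750.52.
Closed form: n = −ln(1 − rB₀/P)/ln(1+r) = −ln(0.66303)/ln(1.01667) ≈ 24.861, so the balance reaches zero during payment 25.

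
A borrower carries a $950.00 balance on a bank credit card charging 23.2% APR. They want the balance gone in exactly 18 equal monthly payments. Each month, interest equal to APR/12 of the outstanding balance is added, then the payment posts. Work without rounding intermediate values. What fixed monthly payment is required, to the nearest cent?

Monthly rate r = 23.2%/12 = 1.93333% = 0.0193333.
Level-payment amortization: P = B₀·r / (1 − (1+r)^(−n)) = 950.00·0.0193333 / (1 − 1.01933^(−18)).
Denominator 1 − (1+r)^(−18) = 0.291552086.
P = 18.3667 / 0.291552086 ≈ 63.00.

$63.00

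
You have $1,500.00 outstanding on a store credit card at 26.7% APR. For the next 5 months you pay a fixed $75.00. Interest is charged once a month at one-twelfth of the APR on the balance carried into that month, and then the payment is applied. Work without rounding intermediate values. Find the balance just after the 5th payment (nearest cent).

Monthly rate r = 26.7%/12 = 2.225% = 0.02225.
Each month: B ← B·(1+r) − $75.00.
Month 1: interest $33.38; balance after payment $1,458.38.
Month 2: interest $32.45; balance after payment $1,415.82.
Month 3: interest $31.50; balance after payment $1,372.33.
Month 4: interest $30.53; balance after payment $1,327.86.
Month 5: interest $29.54; balance after payment $1,282.41.

$1,282.41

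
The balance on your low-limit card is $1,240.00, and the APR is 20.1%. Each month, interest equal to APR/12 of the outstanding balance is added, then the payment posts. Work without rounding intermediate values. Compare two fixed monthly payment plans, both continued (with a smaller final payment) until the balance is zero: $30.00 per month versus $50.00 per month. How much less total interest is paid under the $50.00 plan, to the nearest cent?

$512.87

Monthly rate r = 20.1%/12 = 1.675% = 0.01675.
At $30.00/mo: n = ⌈−ln(1 − rB₀/P)/ln(1+r)⌉ = 71 payments (last $28.81); total interest = total paid − $1,240.00 = $888.81.
At $50.00/mo: 33 payments (last $15.94); total interest $375.94.
Interest saved = $888.81 − $375.94 = $512.87.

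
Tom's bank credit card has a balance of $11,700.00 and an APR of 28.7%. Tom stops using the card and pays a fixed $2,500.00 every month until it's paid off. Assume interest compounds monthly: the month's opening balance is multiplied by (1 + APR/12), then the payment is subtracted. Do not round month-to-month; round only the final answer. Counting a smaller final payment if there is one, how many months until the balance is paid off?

Monthly rate r = 28.7%/12 = 2.39167% = 0.0239167.
Recurrence: B ← B·(1+r) − $2,500.00.
Month 1: interest $279.82; balance after payment $9,479.83.
Month 2: interest $226.73; balance after payment $7,206.55.
Month 3: interest $172.36; balance after payment $4,878.91.
Month 4: interest $116.69; balance after payment $2,495.59.
Month 5: interest $59.69; balance after payment $55.28.
Month 6: interest $1.32; balance after payment $0.00.

6 payments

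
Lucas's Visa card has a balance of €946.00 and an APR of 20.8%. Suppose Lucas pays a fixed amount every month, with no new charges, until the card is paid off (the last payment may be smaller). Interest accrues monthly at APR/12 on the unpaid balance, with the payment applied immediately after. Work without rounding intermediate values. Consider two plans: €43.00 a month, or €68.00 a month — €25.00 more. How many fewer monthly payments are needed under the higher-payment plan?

Monthly rate r = 20.8%/12 = 1.73333% = 0.0173333.
At €43.00/mo: n = ⌈−ln(1 − rB₀/P)/ln(1+r)⌉ = 28 payments (last €40.55); total interest = total paid − €946.00 = €255.55.
At €68.00/mo: 17 payments (last €3.90); total interest €145.90.
Payments saved = 28 − 17 = 11.

11 fewer payments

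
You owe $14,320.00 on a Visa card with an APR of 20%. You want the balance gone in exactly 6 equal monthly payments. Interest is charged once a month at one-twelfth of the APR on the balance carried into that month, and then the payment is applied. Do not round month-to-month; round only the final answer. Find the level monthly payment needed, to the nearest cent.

$2,527.81

Monthly rate r = 20%/12 = 1.66667% = 0.0166667.
Level-payment amortization: P = B₀·r / (1 − (1+r)^(−n)) = 14320.00·0.0166667 / (1 − 1.01667^(−6)).
Denominator 1 − (1+r)^(−6) = 0.0944165182.
P = 238.667 / 0.0944165182 ≈ 2527.81.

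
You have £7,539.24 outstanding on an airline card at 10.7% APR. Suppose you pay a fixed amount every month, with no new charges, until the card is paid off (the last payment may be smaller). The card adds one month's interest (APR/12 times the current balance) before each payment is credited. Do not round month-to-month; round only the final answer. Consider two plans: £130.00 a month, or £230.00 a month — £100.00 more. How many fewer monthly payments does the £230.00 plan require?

44 fewer payments

Monthly rate r = 10.7%/12 = 0.891667% = 0.00891667.
At £130.00/mo: n = ⌈−ln(1 − rB₀/P)/ln(1+r)⌉ = 83 payments (last £0.73); total interest = total paid − £7,539.24 = £3,121.49.
At £230.00/mo: 39 payments (last £217.12); total interest £1,417.88.
Payments saved = 83 − 39 = 44.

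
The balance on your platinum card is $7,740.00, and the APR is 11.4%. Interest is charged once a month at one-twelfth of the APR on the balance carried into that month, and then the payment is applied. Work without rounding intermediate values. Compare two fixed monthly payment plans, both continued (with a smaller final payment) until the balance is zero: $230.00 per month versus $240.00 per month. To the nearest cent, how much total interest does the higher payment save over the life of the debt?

Monthly rate r = 11.4%/12 = 0.95% = 0.0095.
At $230.00/mo: n = ⌈−ln(1 − rB₀/P)/ln(1+r)⌉ = 41 payments (last $170.70); total interest = total paid − $7,740.00 = $1,630.70.
At $240.00/mo: 39 payments (last $165.94); total interest $1,545.94.
Interest saved = $1,630.70 − $1,545.94 = $84.76.

$84.76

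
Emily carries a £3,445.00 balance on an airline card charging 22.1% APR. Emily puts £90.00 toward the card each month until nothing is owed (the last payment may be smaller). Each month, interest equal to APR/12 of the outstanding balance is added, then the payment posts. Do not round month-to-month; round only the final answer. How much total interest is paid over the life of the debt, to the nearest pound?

£2,575

Monthly rate r = 22.1%/12 = 1.84167% = 0.0184167.
Payoff takes n = ⌈−ln(1 − rB₀/P)/ln(1+r)⌉ = ⌈66.886⌉ = 67 payments; the last is £79.80.
Total paid = 66·£90.00 + £79.80 = £6,019.80.
Total interest = total paid − principal = £6,019.80 − £3,445.00 = £2,574.80.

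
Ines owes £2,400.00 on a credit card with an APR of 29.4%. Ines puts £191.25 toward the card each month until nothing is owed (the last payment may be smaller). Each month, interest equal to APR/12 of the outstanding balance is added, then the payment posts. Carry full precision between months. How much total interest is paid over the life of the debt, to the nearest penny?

£503.11

Monthly rate r = 29.4%/12 = 2.45% = 0.0245.
Payoff takes n = ⌈−ln(1 − rB₀/P)/ln(1+r)⌉ = ⌈15.178⌉ = 16 payments; the last is £34.36.
Total paid = 15·£191.25 + £34.36 = £2,903.11.
Total interest = total paid − principal = £2,903.11 − £2,400.00 = £503.11.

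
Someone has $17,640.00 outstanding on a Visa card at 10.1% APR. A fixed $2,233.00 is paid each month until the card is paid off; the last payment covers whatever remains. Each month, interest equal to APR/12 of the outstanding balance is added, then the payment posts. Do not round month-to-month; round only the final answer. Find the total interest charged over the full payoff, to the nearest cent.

Monthly rate r = 10.1%/12 = 0.841667% = 0.00841667.
Payoff takes n = ⌈−ln(1 − rB₀/P)/ln(1+r)⌉ = ⌈8.209⌉ = 9 payments; the last is $468.06.
Total paid = 8·$2,233.00 + $468.06 = $18,332.06.
Total interest = total paid − principal = $18,332.06 − $17,640.00 = $692.06.

$692.06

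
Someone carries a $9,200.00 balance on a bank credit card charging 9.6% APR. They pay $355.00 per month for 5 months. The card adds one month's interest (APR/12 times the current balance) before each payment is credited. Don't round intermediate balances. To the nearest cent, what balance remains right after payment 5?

Monthly rate r = 9.6%/12 = 0.8% = 0.008.
Each month: B ← B·(1+r) − $355.00.
Month 1: interest $73.60; balance after payment $8,918.60.
Month 2: interest $71.35; balance after payment $8,634.95.
Month 3: interest $69.08; balance after payment $8,349.03.
Month 4: interest $66.79; balance after payment $8,060.82.
Month 5: interest $64.49; balance after payment $7,770.31.

$7,770.31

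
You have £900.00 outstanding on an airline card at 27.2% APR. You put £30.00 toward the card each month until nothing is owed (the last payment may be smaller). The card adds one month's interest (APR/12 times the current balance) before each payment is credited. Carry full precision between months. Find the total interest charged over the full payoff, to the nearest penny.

£625.15

Monthly rate r = 27.2%/12 = 2.26667% = 0.0226667.
Payoff takes n = ⌈−ln(1 − rB₀/P)/ln(1+r)⌉ = ⌈50.837⌉ = 51 payments; the last is £25.15.
Total paid = 50·£30.00 + £25.15 = £1,525.15.
Total interest = total paid − principal = £1,525.15 − £900.00 = £625.15.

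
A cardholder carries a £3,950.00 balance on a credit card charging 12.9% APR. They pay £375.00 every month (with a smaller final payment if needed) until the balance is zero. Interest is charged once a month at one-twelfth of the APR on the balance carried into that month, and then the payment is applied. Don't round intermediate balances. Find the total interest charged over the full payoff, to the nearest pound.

£265

Monthly rate r = 12.9%/12 = 1.075% = 0.01075.
Payoff takes n = ⌈−ln(1 − rB₀/P)/ln(1+r)⌉ = ⌈11.239⌉ = 12 payments; the last is £89.95.
Total paid = 11·£375.00 + £89.95 = £4,214.95.
Total interest = total paid − principal = £4,214.95 − £3,950.00 = £264.95.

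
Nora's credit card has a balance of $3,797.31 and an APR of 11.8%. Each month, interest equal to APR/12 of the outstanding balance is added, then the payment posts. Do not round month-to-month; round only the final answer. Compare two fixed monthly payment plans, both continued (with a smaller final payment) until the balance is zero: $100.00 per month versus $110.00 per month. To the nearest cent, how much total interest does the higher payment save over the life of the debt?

Monthly rate r = 11.8%/12 = 0.983333% = 0.00983333.
At $100.00/mo: n = ⌈−ln(1 − rB₀/P)/ln(1+r)⌉ = 48 payments (last $77.15); total interest = total paid − $3,797.31 = $979.84.
At $110.00/mo: 43 payments (last $41.83); total interest $864.52.
Interest saved = $979.84 − $864.52 = $115.32.

$115.32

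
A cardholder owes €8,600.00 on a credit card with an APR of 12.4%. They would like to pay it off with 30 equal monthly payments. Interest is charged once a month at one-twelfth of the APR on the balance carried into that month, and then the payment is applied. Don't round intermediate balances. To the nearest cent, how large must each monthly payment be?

Monthly rate r = 12.4%/12 = 1.03333% = 0.0103333.
Level-payment amortization: P = B₀·r / (1 − (1+r)^(−n)) = 8600.00·0.0103333 / (1 − 1.01033^(−30)).
Denominator 1 − (1+r)^(−30) = 0.265385408.
P = 88.8667 / 0.265385408 ≈ 334.86.

€334.86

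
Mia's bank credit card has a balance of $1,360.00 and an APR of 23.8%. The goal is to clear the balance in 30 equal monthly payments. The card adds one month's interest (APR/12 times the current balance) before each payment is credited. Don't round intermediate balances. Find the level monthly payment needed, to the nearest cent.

Monthly rate r = 23.8%/12 = 1.98333% = 0.0198333.
Level-payment amortization: P = B₀·r / (1 − (1+r)^(−n)) = 1360.00·0.0198333 / (1 − 1.01983^(−30)).
Denominator 1 − (1+r)^(−30) = 0.445216015.
P = 26.9733 / 0.445216015 ≈ 60.58.

$60.58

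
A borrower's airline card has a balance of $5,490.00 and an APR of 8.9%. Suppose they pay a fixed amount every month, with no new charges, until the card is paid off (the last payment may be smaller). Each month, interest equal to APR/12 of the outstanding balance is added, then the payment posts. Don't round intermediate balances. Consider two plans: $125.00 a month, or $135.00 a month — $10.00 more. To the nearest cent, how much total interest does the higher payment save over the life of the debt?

$108.96

Monthly rate r = 8.9%/12 = 0.741667% = 0.00741667.
At $125.00/mo: n = ⌈−ln(1 − rB₀/P)/ln(1+r)⌉ = 54 payments (last $42.51); total interest = total paid − $5,490.00 = $1,177.51.
At $135.00/mo: 49 payments (last $78.55); total interest $1,068.55.
Interest saved = $1,177.51 − $1,068.55 = $108.96.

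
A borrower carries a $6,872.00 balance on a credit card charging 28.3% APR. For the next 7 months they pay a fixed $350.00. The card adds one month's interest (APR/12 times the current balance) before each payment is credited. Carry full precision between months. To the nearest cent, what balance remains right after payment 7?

$5,459.63

Monthly rate r = 28.3%/12 = 2.35833% = 0.0235833.
Each month: B ← B·(1+r) − $350.00.
Month 1: interest $162.06; balance after payment $6,684.06.
Month 2: interest $157.63; balance after payment $6,491.70.
Month 3: interest $153.10; balance after payment $6,294.79.
Month 4: interest $148.45; balance after payment $6,093.25.
Month 5: interest $143.70; balance after payment $5,886.94.
Month 6: interest $138.83; balance after payment $5,675.78.
Month 7: interest $133.85; balance after payment $5,459.63.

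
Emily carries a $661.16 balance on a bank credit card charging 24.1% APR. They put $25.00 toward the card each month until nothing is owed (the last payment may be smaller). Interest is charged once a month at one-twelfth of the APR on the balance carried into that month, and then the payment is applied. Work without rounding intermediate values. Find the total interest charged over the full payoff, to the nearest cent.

$291.16

Monthly rate r = 24.1%/12 = 2.00833% = 0.0200833.
Payoff takes n = ⌈−ln(1 − rB₀/P)/ln(1+r)⌉ = ⌈38.092⌉ = 39 payments; the last is $2.32.
Total paid = 38·$25.00 + $2.32 = $952.32.
Total interest = total paid − principal = $952.32 − $661.16 = $291.16.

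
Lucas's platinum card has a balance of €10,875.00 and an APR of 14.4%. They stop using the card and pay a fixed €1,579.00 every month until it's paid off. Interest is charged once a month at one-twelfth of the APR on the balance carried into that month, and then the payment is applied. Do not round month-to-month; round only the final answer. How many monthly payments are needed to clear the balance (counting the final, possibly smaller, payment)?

Monthly rate r = 14.4%/12 = 1.2% = 0.012.
Recurrence: B ← B·(1+r) − €1,579.00.
Month 1: interest €130.50; balance after payment €9,426.50.
Month 2: interest €113.12; balance after payment €7,960.62.
Closed form: n = −ln(1 − rB₀/P)/ln(1+r) = −ln(0.91735)/ln(1.012) ≈ 7.232, so the balance reaches zero during payment 8.

8 months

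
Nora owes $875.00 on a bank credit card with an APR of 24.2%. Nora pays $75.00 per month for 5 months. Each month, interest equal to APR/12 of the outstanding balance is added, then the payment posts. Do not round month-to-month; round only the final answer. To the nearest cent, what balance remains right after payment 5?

$576.43

Monthly rate r = 24.2%/12 = 2.01667% = 0.0201667.
Each month: B ← B·(1+r) − $75.00.
Month 1: interest $17.65; balance after payment $817.65.
Month 2: interest $16.49; balance after payment $759.14.
Month 3: interest $15.31; balance after payment $699.44.
Month 4: interest $14.11; balance after payment $638.55.
Month 5: interest $12.88; balance after payment $576.43.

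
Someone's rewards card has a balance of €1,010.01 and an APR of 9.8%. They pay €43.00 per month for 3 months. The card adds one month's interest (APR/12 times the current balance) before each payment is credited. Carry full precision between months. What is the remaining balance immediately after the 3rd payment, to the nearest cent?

€904.90

Monthly rate r = 9.8%/12 = 0.816667% = 0.00816667.
Each month: B ← B·(1+r) − €43.00.
Month 1: interest €8.25; balance after payment €975.26.
Month 2: interest €7.96; balance after payment €940.22.
Month 3: interest €7.68; balance after payment €904.90.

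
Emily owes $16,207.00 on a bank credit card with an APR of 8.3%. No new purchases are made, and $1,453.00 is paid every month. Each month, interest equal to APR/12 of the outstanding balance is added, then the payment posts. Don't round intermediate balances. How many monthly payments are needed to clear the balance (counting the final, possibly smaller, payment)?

12 payments

Monthly rate r = 8.3%/12 = 0.691667% = 0.00691667.
Recurrence: B ← B·(1+r) − $1,453.00.
Month 1: interest $112.10; balance after payment $14,866.10.
Month 2: interest $102.82; balance after payment $13,515.92.
Closed form: n = −ln(1 − rB₀/P)/ln(1+r) = −ln(0.92285)/ln(1.00692) ≈ 11.648, so the balance reaches zero during payment 12.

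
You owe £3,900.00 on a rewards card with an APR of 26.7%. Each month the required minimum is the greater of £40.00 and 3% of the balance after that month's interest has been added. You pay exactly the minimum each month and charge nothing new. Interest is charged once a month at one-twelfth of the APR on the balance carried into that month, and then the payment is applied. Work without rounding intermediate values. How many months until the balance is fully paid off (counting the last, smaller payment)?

Monthly rate r = 26.7%/12 = 2.225% = 0.02225.
While 3% of the post-interest balance exceeds £40.00, each month B ← (B·(1+r))·(1 − 0.03), i.e. B shrinks by the factor (1+r)·0.97 = 0.99158.
This holds for months 1–130. Entering month 131 the balance is £1,299.62; 3% of the post-interest balance is now below £40.00, so the flat £40.00 minimum applies from here.
From month 131 a fixed £40.00 at rate r clears £1,299.62 in 59 more payments. Total: 130 + 59 = 189 months.

189 months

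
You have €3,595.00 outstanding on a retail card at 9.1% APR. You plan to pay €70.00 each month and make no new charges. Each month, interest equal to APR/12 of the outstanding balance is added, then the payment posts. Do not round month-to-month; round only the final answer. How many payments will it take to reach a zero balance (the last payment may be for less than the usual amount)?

66 months

Monthly rate r = 9.1%/12 = 0.758333% = 0.00758333.
Recurrence: B ← B·(1+r) − €70.00.
Month 1: interest €27.26; balance after payment €3,552.26.
Month 2: interest €26.94; balance after payment €3,509.20.
Closed form: n = −ln(1 − rB₀/P)/ln(1+r) = −ln(0.61054)/ln(1.00758) ≈ 65.311, so the balance reaches zero during payment 66.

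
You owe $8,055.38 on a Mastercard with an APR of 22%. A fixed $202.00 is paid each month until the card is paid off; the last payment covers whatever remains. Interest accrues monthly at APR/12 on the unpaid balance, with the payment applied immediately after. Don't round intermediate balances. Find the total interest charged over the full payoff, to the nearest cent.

$6,548.66

Monthly rate r = 22%/12 = 1.83333% = 0.0183333.
Payoff takes n = ⌈−ln(1 − rB₀/P)/ln(1+r)⌉ = ⌈72.295⌉ = 73 payments; the last is $60.04.
Total paid = 72·$202.00 + $60.04 = $14,604.04.
Total interest = total paid − principal = $14,604.04 − $8,055.38 = $6,548.66.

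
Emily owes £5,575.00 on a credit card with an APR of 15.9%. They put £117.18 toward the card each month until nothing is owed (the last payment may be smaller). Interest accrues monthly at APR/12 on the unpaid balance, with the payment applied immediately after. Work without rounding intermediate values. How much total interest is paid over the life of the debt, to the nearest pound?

Monthly rate r = 15.9%/12 = 1.325% = 0.01325.
Payoff takes n = ⌈−ln(1 − rB₀/P)/ln(1+r)⌉ = ⌈75.613⌉ = 76 payments; the last is £72.07.
Total paid = 75·£117.18 + £72.07 = £8,860.57.
Total interest = total paid − principal = £8,860.57 − £5,575.00 = £3,285.57.

£3,286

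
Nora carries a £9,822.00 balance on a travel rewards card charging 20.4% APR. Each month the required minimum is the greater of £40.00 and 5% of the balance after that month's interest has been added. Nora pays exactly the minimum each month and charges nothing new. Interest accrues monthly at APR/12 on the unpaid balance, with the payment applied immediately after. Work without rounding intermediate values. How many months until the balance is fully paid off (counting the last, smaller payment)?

Monthly rate r = 20.4%/12 = 1.7% = 0.017.
While 5% of the post-interest balance exceeds £40.00, each month B ← (B·(1+r))·(1 − 0.05), i.e. B shrinks by the factor (1+r)·0.95 = 0.96615.
This holds for months 1–74. Entering month 75 the balance is £768.24; 5% of the post-interest balance is now below £40.00, so the flat £40.00 minimum applies from here.
From month 75 a fixed £40.00 at rate r clears £768.24 in 24 more payments. Total: 74 + 24 = 98 months.

98 months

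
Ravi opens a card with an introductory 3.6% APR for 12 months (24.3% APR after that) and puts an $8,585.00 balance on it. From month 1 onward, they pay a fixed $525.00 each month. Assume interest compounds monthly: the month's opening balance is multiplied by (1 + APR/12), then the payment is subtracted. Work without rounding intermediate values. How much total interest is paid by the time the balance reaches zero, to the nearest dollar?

$364

Promo months 1–12 at r₀ = 3.6%/12 = 0.003; months 13+ at r₁ = 24.3%/12 = 0.02025.
After month 12: iterate B ← B·(1+r₀) − $525.00 for 12 months → $2,494.21.
Then at r₁ with $525.00/mo: n₂ = −ln(1 − r₁·B/P)/ln(1+r₁) ≈ 5.05 → 6 more payments.
Total paid = 17·$525.00 + $24.18 = $8,949.18; interest = $8,949.18 − $8,585.00 = $364.18.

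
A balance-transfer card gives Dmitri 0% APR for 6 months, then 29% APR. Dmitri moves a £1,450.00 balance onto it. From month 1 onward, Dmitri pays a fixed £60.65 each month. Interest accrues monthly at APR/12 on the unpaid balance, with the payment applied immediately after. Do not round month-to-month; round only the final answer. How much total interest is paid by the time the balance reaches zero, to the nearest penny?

£354.11

Promo months 1–6 at r₀ = 0%/12 = 0; months 7+ at r₁ = 29%/12 = 0.0241667.
After month 6 (no interest yet): B = £1,450.00 − 6·£60.65 = £1,086.10.
Then at r₁ with £60.65/mo: n₂ = −ln(1 − r₁·B/P)/ln(1+r₁) ≈ 23.74 → 24 more payments.
Total paid = 29·£60.65 + £45.26 = £1,804.11; interest = £1,804.11 − £1,450.00 = £354.11.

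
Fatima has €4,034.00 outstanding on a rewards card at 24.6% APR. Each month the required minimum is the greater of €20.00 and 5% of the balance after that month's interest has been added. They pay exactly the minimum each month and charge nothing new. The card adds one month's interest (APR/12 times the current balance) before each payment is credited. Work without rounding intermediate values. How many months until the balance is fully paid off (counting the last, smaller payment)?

Monthly rate r = 24.6%/12 = 2.05% = 0.0205.
While 5% of the post-interest balance exceeds €20.00, each month B ← (B·(1+r))·(1 − 0.05), i.e. B shrinks by the factor (1+r)·0.95 = 0.96947.
This holds for months 1–76. Entering month 77 the balance is €382.40; 5% of the post-interest balance is now below €20.00, so the flat €20.00 minimum applies from here.
From month 77 a fixed €20.00 at rate r clears €382.40 in 25 more payments. Total: 76 + 25 = 101 months.

101 months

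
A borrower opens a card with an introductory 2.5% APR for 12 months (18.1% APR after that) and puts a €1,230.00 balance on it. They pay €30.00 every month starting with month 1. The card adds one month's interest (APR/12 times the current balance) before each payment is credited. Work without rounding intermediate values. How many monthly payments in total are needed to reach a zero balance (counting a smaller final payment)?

53 payments

Promo months 1–12 at r₀ = 2.5%/12 = 0.00208333; months 13+ at r₁ = 18.1%/12 = 0.0150833.
After month 12: iterate B ← B·(1+r₀) − €30.00 for 12 months → €896.95.
Then at r₁ with €30.00/mo: n₂ = −ln(1 − r₁·B/P)/ln(1+r₁) ≈ 40.05 → 41 more payments.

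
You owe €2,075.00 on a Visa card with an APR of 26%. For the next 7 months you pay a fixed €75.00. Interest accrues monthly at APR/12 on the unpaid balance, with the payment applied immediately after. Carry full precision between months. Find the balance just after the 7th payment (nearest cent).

€1,850.53

Monthly rate r = 26%/12 = 2.16667% = 0.0216667.
Each month: B ← B·(1+r) − €75.00.
Month 1: interest €44.96; balance after payment €2,044.96.
Month 2: interest €44.31; balance after payment €2,014.27.
Month 3: interest €43.64; balance after payment €1,982.91.
Month 4: interest €42.96; balance after payment €1,950.87.
Month 5: interest €42.27; balance after payment €1,918.14.
Month 6: interest €41.56; balance after payment €1,884.70.
Month 7: interest €40.84; balance after payment €1,850.53.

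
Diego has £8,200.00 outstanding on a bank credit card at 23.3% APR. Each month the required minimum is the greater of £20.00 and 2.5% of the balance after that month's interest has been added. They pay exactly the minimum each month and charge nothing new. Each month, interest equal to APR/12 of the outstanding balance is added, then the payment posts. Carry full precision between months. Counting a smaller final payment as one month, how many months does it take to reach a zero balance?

461 months

Monthly rate r = 23.3%/12 = 1.94167% = 0.0194167.
While 2.5% of the post-interest balance exceeds £20.00, each month B ← (B·(1+r))·(1 − 0.025), i.e. B shrinks by the factor (1+r)·0.975 = 0.99393.
This holds for months 1–386. Entering month 387 the balance is £782.28; 2.5% of the post-interest balance is now below £20.00, so the flat £20.00 minimum applies from here.
From month 387 a fixed £20.00 at rate r clears £782.28 in 75 more payments. Total: 386 + 75 = 461 months.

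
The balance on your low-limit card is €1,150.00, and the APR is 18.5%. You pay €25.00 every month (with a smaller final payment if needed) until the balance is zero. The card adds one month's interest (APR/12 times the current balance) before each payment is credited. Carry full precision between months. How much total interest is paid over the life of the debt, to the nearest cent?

€868.15

Monthly rate r = 18.5%/12 = 1.54167% = 0.0154167.
Payoff takes n = ⌈−ln(1 − rB₀/P)/ln(1+r)⌉ = ⌈80.724⌉ = 81 payments; the last is €18.15.
Total paid = 80·€25.00 + €18.15 = €2,018.15.
Total interest = total paid − principal = €2,018.15 − €1,150.00 = €868.15.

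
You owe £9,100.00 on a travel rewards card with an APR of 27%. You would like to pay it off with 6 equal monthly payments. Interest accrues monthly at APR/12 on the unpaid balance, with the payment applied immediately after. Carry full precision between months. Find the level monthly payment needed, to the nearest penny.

£1,638.32

Monthly rate r = 27%/12 = 2.25% = 0.0225.
Level-payment amortization: P = B₀·r / (1 − (1+r)^(−n)) = 9100.00·0.0225 / (1 − 1.0225^(−6)).
Denominator 1 − (1+r)^(−6) = 0.124975728.
P = 204.75 / 0.124975728 ≈ 1638.32.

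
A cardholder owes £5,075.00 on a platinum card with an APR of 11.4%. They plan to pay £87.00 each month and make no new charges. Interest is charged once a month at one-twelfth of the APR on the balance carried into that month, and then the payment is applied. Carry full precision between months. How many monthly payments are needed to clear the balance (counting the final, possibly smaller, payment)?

86 months

Monthly rate r = 11.4%/12 = 0.95% = 0.0095.
Recurrence: B ← B·(1+r) − £87.00.
Month 1: interest £48.21; balance after payment £5,036.21.
Month 2: interest £47.84; balance after payment £4,997.06.
Closed form: n = −ln(1 − rB₀/P)/ln(1+r) = −ln(0.44583)/ln(1.0095) ≈ 85.436, so the balance reaches zero during payment 86.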